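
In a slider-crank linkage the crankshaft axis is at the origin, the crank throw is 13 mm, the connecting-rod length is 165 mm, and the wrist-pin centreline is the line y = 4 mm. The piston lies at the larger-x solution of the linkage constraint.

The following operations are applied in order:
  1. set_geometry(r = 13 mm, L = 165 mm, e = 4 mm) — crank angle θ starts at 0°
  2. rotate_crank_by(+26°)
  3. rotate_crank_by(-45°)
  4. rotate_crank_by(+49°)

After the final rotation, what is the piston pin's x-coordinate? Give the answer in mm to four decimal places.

176.2394

set_geometry: r = 13 mm, L = 165 mm, e = 4 mm; θ ← 0°
rotate_crank_by(+26°): θ ← 0° +26° = 26°
rotate_crank_by(-45°): θ ← 26° -45° = -19°
rotate_crank_by(+49°): θ ← -19° +49° = 30°
crank pin P = (r cos θ, r sin θ) = (11.258330, 6.500000)
h = r sin θ − e = 6.500000 − 4 = 2.500000
x = r cos θ + √(L² − h²) = 11.258330 + √(27225.0 − 6.2500) = 11.258330 + 164.981060 = 176.239390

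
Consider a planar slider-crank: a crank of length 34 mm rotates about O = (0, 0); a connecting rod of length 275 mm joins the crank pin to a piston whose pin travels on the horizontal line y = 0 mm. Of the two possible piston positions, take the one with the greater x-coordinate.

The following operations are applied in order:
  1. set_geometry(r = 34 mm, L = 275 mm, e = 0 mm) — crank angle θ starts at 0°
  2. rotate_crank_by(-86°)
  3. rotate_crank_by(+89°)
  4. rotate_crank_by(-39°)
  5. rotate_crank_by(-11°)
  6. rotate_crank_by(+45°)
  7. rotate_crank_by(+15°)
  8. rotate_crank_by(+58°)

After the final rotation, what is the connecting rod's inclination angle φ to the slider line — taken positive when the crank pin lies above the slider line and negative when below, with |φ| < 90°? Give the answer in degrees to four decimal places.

set_geometry: r = 34 mm, L = 275 mm, e = 0 mm; θ ← 0°
rotate_crank_by(-86°): θ ← 0° -86° = -86°
rotate_crank_by(+89°): θ ← -86° +89° = 3°
rotate_crank_by(-39°): θ ← 3° -39° = -36°
rotate_crank_by(-11°): θ ← -36° -11° = -47°
rotate_crank_by(+45°): θ ← -47° +45° = -2°
rotate_crank_by(+15°): θ ← -2° +15° = 13°
rotate_crank_by(+58°): θ ← 13° +58° = 71°
crank pin P = (r cos θ, r sin θ) = (11.069317, 32.147632)
h = r sin θ − e = 32.147632 − 0 = 32.147632
sin φ = h / L = 32.147632 / 275 = 0.11690048
φ = arcsin(0.11690048) = 6.713254°

6.7133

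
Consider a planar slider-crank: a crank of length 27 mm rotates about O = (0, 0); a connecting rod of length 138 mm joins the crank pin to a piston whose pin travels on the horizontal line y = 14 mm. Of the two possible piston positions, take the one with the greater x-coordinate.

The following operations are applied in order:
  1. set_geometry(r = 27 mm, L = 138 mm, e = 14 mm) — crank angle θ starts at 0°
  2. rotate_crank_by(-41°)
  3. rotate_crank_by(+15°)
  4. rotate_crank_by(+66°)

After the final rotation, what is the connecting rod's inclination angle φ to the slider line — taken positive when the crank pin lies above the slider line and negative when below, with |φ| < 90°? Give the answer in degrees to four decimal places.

1.3932

set_geometry: r = 27 mm, L = 138 mm, e = 14 mm; θ ← 0°
rotate_crank_by(-41°): θ ← 0° -41° = -41°
rotate_crank_by(+15°): θ ← -41° +15° = -26°
rotate_crank_by(+66°): θ ← -26° +66° = 40°
crank pin P = (r cos θ, r sin θ) = (20.683200, 17.355265)
h = r sin θ − e = 17.355265 − 14 = 3.355265
sin φ = h / L = 3.355265 / 138 = 0.02431352
φ = arcsin(0.02431352) = 1.393199°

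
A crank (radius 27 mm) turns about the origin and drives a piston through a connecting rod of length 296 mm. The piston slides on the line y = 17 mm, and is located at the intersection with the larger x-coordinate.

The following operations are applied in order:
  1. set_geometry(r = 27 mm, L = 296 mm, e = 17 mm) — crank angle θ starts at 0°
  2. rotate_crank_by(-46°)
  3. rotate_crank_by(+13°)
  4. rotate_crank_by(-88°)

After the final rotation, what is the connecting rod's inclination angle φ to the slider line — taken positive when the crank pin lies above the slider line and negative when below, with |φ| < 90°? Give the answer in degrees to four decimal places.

-7.7945

set_geometry: r = 27 mm, L = 296 mm, e = 17 mm; θ ← 0°
rotate_crank_by(-46°): θ ← 0° -46° = -46°
rotate_crank_by(+13°): θ ← -46° +13° = -33°
rotate_crank_by(-88°): θ ← -33° -88° = -121°
crank pin P = (r cos θ, r sin θ) = (-13.906028, -23.143517)
h = r sin θ − e = -23.143517 − 17 = -40.143517
sin φ = h / L = -40.143517 / 296 = -0.13561999
φ = arcsin(-0.13561999) = -7.794472°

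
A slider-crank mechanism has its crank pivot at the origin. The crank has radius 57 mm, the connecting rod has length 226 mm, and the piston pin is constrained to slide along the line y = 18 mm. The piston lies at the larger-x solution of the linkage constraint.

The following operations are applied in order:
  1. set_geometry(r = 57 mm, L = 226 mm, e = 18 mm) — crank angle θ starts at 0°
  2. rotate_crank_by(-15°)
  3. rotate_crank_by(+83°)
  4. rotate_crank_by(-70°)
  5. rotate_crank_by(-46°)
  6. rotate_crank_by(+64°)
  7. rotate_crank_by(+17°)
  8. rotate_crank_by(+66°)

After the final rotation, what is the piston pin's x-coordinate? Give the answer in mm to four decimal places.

set_geometry: r = 57 mm, L = 226 mm, e = 18 mm; θ ← 0°
rotate_crank_by(-15°): θ ← 0° -15° = -15°
rotate_crank_by(+83°): θ ← -15° +83° = 68°
rotate_crank_by(-70°): θ ← 68° -70° = -2°
rotate_crank_by(-46°): θ ← -2° -46° = -48°
rotate_crank_by(+64°): θ ← -48° +64° = 16°
rotate_crank_by(+17°): θ ← 16° +17° = 33°
rotate_crank_by(+66°): θ ← 33° +66° = 99°
crank pin P = (r cos θ, r sin θ) = (-8.916765, 56.298235)
h = r sin θ − e = 56.298235 − 18 = 38.298235
x = r cos θ + √(L² − h²) = -8.916765 + √(51076.0 − 1466.7548) = -8.916765 + 222.731330 = 213.814565

213.8146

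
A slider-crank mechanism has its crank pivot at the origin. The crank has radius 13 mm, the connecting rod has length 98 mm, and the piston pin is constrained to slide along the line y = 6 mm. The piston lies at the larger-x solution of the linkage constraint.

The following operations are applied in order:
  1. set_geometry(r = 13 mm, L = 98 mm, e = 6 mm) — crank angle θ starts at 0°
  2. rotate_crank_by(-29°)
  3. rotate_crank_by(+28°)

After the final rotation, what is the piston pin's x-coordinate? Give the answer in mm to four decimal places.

110.8000

set_geometry: r = 13 mm, L = 98 mm, e = 6 mm; θ ← 0°
rotate_crank_by(-29°): θ ← 0° -29° = -29°
rotate_crank_by(+28°): θ ← -29° +28° = -1°
crank pin P = (r cos θ, r sin θ) = (12.998020, -0.226881)
h = r sin θ − e = -0.226881 − 6 = -6.226881
x = r cos θ + √(L² − h²) = 12.998020 + √(9604.0 − 38.7741) = 12.998020 + 97.801973 = 110.799993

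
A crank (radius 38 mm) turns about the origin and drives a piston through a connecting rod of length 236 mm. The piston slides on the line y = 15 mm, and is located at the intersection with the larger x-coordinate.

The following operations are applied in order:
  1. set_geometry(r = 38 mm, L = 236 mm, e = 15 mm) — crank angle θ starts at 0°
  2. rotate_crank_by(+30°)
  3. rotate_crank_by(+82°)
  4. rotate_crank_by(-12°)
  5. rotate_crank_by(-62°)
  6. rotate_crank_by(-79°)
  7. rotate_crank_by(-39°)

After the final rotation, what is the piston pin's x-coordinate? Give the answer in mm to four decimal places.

236.7027

set_geometry: r = 38 mm, L = 236 mm, e = 15 mm; θ ← 0°
rotate_crank_by(+30°): θ ← 0° +30° = 30°
rotate_crank_by(+82°): θ ← 30° +82° = 112°
rotate_crank_by(-12°): θ ← 112° -12° = 100°
rotate_crank_by(-62°): θ ← 100° -62° = 38°
rotate_crank_by(-79°): θ ← 38° -79° = -41°
rotate_crank_by(-39°): θ ← -41° -39° = -80°
crank pin P = (r cos θ, r sin θ) = (6.598631, -37.422695)
h = r sin θ − e = -37.422695 − 15 = -52.422695
x = r cos θ + √(L² − h²) = 6.598631 + √(55696.0 − 2748.1389) = 6.598631 + 230.104022 = 236.702653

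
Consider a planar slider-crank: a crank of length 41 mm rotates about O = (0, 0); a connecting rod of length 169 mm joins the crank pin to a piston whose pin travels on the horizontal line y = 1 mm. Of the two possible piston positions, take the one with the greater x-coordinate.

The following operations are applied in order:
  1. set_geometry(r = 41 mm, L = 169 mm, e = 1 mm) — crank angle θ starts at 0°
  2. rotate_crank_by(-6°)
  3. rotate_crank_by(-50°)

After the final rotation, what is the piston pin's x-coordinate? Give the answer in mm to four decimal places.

set_geometry: r = 41 mm, L = 169 mm, e = 1 mm; θ ← 0°
rotate_crank_by(-6°): θ ← 0° -6° = -6°
rotate_crank_by(-50°): θ ← -6° -50° = -56°
crank pin P = (r cos θ, r sin θ) = (22.926909, -33.990540)
h = r sin θ − e = -33.990540 − 1 = -34.990540
x = r cos θ + √(L² − h²) = 22.926909 + √(28561.0 − 1224.3379) = 22.926909 + 165.338024 = 188.264933

188.2649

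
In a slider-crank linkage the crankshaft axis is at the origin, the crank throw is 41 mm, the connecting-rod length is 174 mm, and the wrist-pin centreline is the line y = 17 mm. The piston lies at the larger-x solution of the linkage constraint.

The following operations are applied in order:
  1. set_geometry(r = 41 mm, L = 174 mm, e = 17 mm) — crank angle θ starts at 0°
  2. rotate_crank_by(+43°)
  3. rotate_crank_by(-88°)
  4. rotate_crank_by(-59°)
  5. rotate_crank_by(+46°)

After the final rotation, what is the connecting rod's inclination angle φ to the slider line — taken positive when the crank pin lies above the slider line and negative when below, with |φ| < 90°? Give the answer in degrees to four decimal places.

-17.3092

set_geometry: r = 41 mm, L = 174 mm, e = 17 mm; θ ← 0°
rotate_crank_by(+43°): θ ← 0° +43° = 43°
rotate_crank_by(-88°): θ ← 43° -88° = -45°
rotate_crank_by(-59°): θ ← -45° -59° = -104°
rotate_crank_by(+46°): θ ← -104° +46° = -58°
crank pin P = (r cos θ, r sin θ) = (21.726690, -34.769972)
h = r sin θ − e = -34.769972 − 17 = -51.769972
sin φ = h / L = -51.769972 / 174 = -0.29752857
φ = arcsin(-0.29752857) = -17.309224°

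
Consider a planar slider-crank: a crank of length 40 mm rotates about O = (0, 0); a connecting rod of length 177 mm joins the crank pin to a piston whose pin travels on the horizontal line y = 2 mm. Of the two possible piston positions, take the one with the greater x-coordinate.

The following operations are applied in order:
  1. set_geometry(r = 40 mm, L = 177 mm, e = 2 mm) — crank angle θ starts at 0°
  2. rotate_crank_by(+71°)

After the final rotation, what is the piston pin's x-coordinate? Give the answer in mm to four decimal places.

186.3602

set_geometry: r = 40 mm, L = 177 mm, e = 2 mm; θ ← 0°
rotate_crank_by(+71°): θ ← 0° +71° = 71°
crank pin P = (r cos θ, r sin θ) = (13.022726, 37.820743)
h = r sin θ − e = 37.820743 − 2 = 35.820743
x = r cos θ + √(L² − h²) = 13.022726 + √(31329.0 − 1283.1256) = 13.022726 + 173.337458 = 186.360184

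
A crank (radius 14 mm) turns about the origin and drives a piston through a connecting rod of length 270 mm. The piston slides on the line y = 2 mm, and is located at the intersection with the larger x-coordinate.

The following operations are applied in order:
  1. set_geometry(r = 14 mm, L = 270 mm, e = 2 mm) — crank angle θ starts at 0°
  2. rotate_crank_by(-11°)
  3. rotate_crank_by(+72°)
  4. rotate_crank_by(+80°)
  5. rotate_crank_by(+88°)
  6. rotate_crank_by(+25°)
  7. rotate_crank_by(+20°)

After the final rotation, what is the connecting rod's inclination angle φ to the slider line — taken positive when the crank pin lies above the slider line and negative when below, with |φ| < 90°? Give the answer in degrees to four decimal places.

-3.3900

set_geometry: r = 14 mm, L = 270 mm, e = 2 mm; θ ← 0°
rotate_crank_by(-11°): θ ← 0° -11° = -11°
rotate_crank_by(+72°): θ ← -11° +72° = 61°
rotate_crank_by(+80°): θ ← 61° +80° = 141°
rotate_crank_by(+88°): θ ← 141° +88° = 229°
rotate_crank_by(+25°): θ ← 229° +25° = 254°
rotate_crank_by(+20°): θ ← 254° +20° = 274°
crank pin P = (r cos θ, r sin θ) = (0.976591, -13.965897)
h = r sin θ − e = -13.965897 − 2 = -15.965897
sin φ = h / L = -15.965897 / 270 = -0.05913295
φ = arcsin(-0.05913295) = -3.390046°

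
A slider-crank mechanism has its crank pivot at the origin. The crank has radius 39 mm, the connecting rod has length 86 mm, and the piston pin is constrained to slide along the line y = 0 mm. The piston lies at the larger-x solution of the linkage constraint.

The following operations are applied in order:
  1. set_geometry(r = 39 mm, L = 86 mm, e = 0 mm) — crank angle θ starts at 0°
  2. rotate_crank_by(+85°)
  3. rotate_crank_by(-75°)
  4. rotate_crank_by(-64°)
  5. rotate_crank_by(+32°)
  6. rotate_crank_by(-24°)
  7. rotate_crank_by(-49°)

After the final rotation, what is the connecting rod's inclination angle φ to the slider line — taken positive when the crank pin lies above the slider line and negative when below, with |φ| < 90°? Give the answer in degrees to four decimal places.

-26.8568

set_geometry: r = 39 mm, L = 86 mm, e = 0 mm; θ ← 0°
rotate_crank_by(+85°): θ ← 0° +85° = 85°
rotate_crank_by(-75°): θ ← 85° -75° = 10°
rotate_crank_by(-64°): θ ← 10° -64° = -54°
rotate_crank_by(+32°): θ ← -54° +32° = -22°
rotate_crank_by(-24°): θ ← -22° -24° = -46°
rotate_crank_by(-49°): θ ← -46° -49° = -95°
crank pin P = (r cos θ, r sin θ) = (-3.399074, -38.851593)
h = r sin θ − e = -38.851593 − 0 = -38.851593
sin φ = h / L = -38.851593 / 86 = -0.45176271
φ = arcsin(-0.45176271) = -26.856834°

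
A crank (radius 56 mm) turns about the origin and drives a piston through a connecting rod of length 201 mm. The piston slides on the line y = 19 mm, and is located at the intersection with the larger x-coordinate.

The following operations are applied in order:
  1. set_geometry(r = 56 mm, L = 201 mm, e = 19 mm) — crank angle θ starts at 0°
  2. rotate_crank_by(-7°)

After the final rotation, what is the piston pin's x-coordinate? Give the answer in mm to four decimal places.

set_geometry: r = 56 mm, L = 201 mm, e = 19 mm; θ ← 0°
rotate_crank_by(-7°): θ ← 0° -7° = -7°
crank pin P = (r cos θ, r sin θ) = (55.582584, -6.824683)
h = r sin θ − e = -6.824683 − 19 = -25.824683
x = r cos θ + √(L² − h²) = 55.582584 + √(40401.0 − 666.9143) = 55.582584 + 199.334106 = 254.916690

254.9167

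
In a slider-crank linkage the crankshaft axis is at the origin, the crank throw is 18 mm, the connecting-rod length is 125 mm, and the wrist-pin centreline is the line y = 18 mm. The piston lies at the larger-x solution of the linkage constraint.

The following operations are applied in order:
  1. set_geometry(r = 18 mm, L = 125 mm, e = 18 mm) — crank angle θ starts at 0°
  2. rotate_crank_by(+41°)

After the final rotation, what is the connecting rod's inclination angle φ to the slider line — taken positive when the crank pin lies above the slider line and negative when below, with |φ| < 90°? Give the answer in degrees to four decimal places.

set_geometry: r = 18 mm, L = 125 mm, e = 18 mm; θ ← 0°
rotate_crank_by(+41°): θ ← 0° +41° = 41°
crank pin P = (r cos θ, r sin θ) = (13.584772, 11.809063)
h = r sin θ − e = 11.809063 − 18 = -6.190937
sin φ = h / L = -6.190937 / 125 = -0.04952750
φ = arcsin(-0.04952750) = -2.838878°

-2.8389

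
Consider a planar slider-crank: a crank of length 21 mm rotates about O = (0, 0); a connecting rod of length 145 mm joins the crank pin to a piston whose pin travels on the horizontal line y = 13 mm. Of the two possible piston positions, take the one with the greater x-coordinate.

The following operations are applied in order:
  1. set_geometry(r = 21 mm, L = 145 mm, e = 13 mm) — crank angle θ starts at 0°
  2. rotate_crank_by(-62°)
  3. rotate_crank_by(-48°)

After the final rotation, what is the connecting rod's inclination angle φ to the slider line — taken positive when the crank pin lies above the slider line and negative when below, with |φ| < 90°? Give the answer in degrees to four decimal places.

set_geometry: r = 21 mm, L = 145 mm, e = 13 mm; θ ← 0°
rotate_crank_by(-62°): θ ← 0° -62° = -62°
rotate_crank_by(-48°): θ ← -62° -48° = -110°
crank pin P = (r cos θ, r sin θ) = (-7.182423, -19.733545)
h = r sin θ − e = -19.733545 − 13 = -32.733545
sin φ = h / L = -32.733545 / 145 = -0.22574859
φ = arcsin(-0.22574859) = -13.046902°

-13.0469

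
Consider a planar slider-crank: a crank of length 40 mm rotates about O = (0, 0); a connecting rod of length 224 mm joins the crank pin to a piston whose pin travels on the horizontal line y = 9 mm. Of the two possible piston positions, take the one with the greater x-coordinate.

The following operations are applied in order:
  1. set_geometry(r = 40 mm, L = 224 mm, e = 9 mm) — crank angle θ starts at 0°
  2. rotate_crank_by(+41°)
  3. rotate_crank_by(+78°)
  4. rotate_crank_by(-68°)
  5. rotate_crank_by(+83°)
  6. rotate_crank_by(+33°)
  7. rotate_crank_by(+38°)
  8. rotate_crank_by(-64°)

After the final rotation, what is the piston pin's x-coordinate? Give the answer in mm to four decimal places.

set_geometry: r = 40 mm, L = 224 mm, e = 9 mm; θ ← 0°
rotate_crank_by(+41°): θ ← 0° +41° = 41°
rotate_crank_by(+78°): θ ← 41° +78° = 119°
rotate_crank_by(-68°): θ ← 119° -68° = 51°
rotate_crank_by(+83°): θ ← 51° +83° = 134°
rotate_crank_by(+33°): θ ← 134° +33° = 167°
rotate_crank_by(+38°): θ ← 167° +38° = 205°
rotate_crank_by(-64°): θ ← 205° -64° = 141°
crank pin P = (r cos θ, r sin θ) = (-31.085838, 25.172816)
h = r sin θ − e = 25.172816 − 9 = 16.172816
x = r cos θ + √(L² − h²) = -31.085838 + √(50176.0 − 261.5600) = -31.085838 + 223.415398 = 192.329559

192.3296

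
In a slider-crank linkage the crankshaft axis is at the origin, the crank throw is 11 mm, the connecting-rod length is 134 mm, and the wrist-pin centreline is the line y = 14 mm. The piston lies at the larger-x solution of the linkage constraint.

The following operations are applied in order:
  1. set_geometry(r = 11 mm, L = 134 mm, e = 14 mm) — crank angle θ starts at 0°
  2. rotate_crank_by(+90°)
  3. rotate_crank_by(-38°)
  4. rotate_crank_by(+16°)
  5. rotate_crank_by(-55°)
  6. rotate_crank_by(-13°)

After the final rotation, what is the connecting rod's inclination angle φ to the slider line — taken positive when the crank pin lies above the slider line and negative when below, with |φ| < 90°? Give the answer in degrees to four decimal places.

-5.9971

set_geometry: r = 11 mm, L = 134 mm, e = 14 mm; θ ← 0°
rotate_crank_by(+90°): θ ← 0° +90° = 90°
rotate_crank_by(-38°): θ ← 90° -38° = 52°
rotate_crank_by(+16°): θ ← 52° +16° = 68°
rotate_crank_by(-55°): θ ← 68° -55° = 13°
rotate_crank_by(-13°): θ ← 13° -13° = 0°
crank pin P = (r cos θ, r sin θ) = (11.000000, 0.000000)
h = r sin θ − e = 0.000000 − 14 = -14.000000
sin φ = h / L = -14.000000 / 134 = -0.10447761
φ = arcsin(-0.10447761) = -5.997070°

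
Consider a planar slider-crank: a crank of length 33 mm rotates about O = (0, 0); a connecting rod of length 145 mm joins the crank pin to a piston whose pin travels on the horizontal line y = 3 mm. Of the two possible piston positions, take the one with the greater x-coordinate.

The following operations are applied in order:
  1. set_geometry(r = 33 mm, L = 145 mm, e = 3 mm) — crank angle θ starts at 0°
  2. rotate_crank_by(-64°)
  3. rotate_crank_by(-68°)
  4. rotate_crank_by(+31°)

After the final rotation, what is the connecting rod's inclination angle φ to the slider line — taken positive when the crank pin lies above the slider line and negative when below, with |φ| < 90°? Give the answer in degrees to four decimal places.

-14.1283

set_geometry: r = 33 mm, L = 145 mm, e = 3 mm; θ ← 0°
rotate_crank_by(-64°): θ ← 0° -64° = -64°
rotate_crank_by(-68°): θ ← -64° -68° = -132°
rotate_crank_by(+31°): θ ← -132° +31° = -101°
crank pin P = (r cos θ, r sin θ) = (-6.296697, -32.393697)
h = r sin θ − e = -32.393697 − 3 = -35.393697
sin φ = h / L = -35.393697 / 145 = -0.24409446
φ = arcsin(-0.24409446) = -14.128326°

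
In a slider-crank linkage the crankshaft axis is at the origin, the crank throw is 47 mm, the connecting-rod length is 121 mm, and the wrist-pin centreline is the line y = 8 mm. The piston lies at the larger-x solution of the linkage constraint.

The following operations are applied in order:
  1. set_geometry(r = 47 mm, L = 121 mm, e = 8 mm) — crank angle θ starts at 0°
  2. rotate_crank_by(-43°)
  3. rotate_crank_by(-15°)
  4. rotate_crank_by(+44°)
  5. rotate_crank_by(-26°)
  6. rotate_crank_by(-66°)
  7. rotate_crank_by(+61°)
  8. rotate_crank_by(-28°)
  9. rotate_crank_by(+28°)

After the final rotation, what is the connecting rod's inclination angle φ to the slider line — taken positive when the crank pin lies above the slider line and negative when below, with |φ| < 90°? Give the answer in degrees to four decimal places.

set_geometry: r = 47 mm, L = 121 mm, e = 8 mm; θ ← 0°
rotate_crank_by(-43°): θ ← 0° -43° = -43°
rotate_crank_by(-15°): θ ← -43° -15° = -58°
rotate_crank_by(+44°): θ ← -58° +44° = -14°
rotate_crank_by(-26°): θ ← -14° -26° = -40°
rotate_crank_by(-66°): θ ← -40° -66° = -106°
rotate_crank_by(+61°): θ ← -106° +61° = -45°
rotate_crank_by(-28°): θ ← -45° -28° = -73°
rotate_crank_by(+28°): θ ← -73° +28° = -45°
crank pin P = (r cos θ, r sin θ) = (33.234019, -33.234019)
h = r sin θ − e = -33.234019 − 8 = -41.234019
sin φ = h / L = -41.234019 / 121 = -0.34077701
φ = arcsin(-0.34077701) = -19.924221°

-19.9242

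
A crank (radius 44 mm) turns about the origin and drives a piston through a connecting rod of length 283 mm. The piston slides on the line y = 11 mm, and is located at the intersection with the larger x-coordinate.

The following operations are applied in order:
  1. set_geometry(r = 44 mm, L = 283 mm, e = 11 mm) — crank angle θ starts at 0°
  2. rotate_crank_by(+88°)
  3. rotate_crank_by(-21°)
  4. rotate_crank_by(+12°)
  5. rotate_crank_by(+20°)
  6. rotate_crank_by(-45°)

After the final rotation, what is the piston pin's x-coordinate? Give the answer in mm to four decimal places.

307.7916

set_geometry: r = 44 mm, L = 283 mm, e = 11 mm; θ ← 0°
rotate_crank_by(+88°): θ ← 0° +88° = 88°
rotate_crank_by(-21°): θ ← 88° -21° = 67°
rotate_crank_by(+12°): θ ← 67° +12° = 79°
rotate_crank_by(+20°): θ ← 79° +20° = 99°
rotate_crank_by(-45°): θ ← 99° -45° = 54°
crank pin P = (r cos θ, r sin θ) = (25.862551, 35.596748)
h = r sin θ − e = 35.596748 − 11 = 24.596748
x = r cos θ + √(L² − h²) = 25.862551 + √(80089.0 − 605.0000) = 25.862551 + 281.929069 = 307.791620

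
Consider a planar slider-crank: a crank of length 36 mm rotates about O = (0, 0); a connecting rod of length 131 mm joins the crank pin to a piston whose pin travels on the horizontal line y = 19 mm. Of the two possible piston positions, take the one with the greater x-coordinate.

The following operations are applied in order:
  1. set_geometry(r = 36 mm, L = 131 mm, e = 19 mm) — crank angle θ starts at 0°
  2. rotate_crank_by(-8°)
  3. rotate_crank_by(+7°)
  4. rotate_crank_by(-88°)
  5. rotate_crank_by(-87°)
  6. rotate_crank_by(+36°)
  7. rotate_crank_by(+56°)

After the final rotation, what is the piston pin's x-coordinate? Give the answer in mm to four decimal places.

122.7490

set_geometry: r = 36 mm, L = 131 mm, e = 19 mm; θ ← 0°
rotate_crank_by(-8°): θ ← 0° -8° = -8°
rotate_crank_by(+7°): θ ← -8° +7° = -1°
rotate_crank_by(-88°): θ ← -1° -88° = -89°
rotate_crank_by(-87°): θ ← -89° -87° = -176°
rotate_crank_by(+36°): θ ← -176° +36° = -140°
rotate_crank_by(+56°): θ ← -140° +56° = -84°
crank pin P = (r cos θ, r sin θ) = (3.763025, -35.802788)
h = r sin θ − e = -35.802788 − 19 = -54.802788
x = r cos θ + √(L² − h²) = 3.763025 + √(17161.0 − 3003.3456) = 3.763025 + 118.985942 = 122.748967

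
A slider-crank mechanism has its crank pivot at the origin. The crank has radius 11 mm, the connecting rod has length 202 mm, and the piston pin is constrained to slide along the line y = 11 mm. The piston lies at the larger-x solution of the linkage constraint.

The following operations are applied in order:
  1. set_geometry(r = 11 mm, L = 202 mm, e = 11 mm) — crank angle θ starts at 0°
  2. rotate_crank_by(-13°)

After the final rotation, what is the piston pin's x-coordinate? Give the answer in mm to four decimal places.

212.2682

set_geometry: r = 11 mm, L = 202 mm, e = 11 mm; θ ← 0°
rotate_crank_by(-13°): θ ← 0° -13° = -13°
crank pin P = (r cos θ, r sin θ) = (10.718071, -2.474462)
h = r sin θ − e = -2.474462 − 11 = -13.474462
x = r cos θ + √(L² − h²) = 10.718071 + √(40804.0 − 181.5611) = 10.718071 + 201.550090 = 212.268161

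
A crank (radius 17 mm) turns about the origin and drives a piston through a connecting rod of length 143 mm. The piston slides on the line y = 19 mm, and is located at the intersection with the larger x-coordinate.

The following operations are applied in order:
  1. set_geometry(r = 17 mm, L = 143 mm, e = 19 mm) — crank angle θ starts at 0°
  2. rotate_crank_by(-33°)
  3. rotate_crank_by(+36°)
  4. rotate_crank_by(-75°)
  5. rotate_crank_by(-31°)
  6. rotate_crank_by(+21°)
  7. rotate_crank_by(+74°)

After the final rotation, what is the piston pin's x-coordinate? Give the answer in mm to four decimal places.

set_geometry: r = 17 mm, L = 143 mm, e = 19 mm; θ ← 0°
rotate_crank_by(-33°): θ ← 0° -33° = -33°
rotate_crank_by(+36°): θ ← -33° +36° = 3°
rotate_crank_by(-75°): θ ← 3° -75° = -72°
rotate_crank_by(-31°): θ ← -72° -31° = -103°
rotate_crank_by(+21°): θ ← -103° +21° = -82°
rotate_crank_by(+74°): θ ← -82° +74° = -8°
crank pin P = (r cos θ, r sin θ) = (16.834557, -2.365943)
h = r sin θ − e = -2.365943 − 19 = -21.365943
x = r cos θ + √(L² − h²) = 16.834557 + √(20449.0 − 456.5035) = 16.834557 + 141.394825 = 158.229382

158.2294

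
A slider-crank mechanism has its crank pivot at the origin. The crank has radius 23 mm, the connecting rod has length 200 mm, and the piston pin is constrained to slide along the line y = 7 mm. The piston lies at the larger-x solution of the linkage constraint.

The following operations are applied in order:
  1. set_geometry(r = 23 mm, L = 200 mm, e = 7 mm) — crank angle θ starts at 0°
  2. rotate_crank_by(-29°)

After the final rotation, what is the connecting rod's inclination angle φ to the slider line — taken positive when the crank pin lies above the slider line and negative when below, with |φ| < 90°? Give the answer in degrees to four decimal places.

set_geometry: r = 23 mm, L = 200 mm, e = 7 mm; θ ← 0°
rotate_crank_by(-29°): θ ← 0° -29° = -29°
crank pin P = (r cos θ, r sin θ) = (20.116253, -11.150621)
h = r sin θ − e = -11.150621 − 7 = -18.150621
sin φ = h / L = -18.150621 / 200 = -0.09075311
φ = arcsin(-0.09075311) = -5.206934°

-5.2069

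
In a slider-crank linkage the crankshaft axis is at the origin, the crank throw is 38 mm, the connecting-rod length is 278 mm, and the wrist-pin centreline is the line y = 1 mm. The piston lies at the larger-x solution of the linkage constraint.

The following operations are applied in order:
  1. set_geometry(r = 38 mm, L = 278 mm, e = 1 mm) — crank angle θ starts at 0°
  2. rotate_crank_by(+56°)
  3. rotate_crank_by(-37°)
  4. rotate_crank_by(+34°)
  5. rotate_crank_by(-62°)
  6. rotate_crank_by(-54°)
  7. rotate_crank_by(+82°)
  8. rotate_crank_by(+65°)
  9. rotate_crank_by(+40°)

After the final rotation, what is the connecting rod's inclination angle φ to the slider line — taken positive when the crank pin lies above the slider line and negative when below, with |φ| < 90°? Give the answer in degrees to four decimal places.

set_geometry: r = 38 mm, L = 278 mm, e = 1 mm; θ ← 0°
rotate_crank_by(+56°): θ ← 0° +56° = 56°
rotate_crank_by(-37°): θ ← 56° -37° = 19°
rotate_crank_by(+34°): θ ← 19° +34° = 53°
rotate_crank_by(-62°): θ ← 53° -62° = -9°
rotate_crank_by(-54°): θ ← -9° -54° = -63°
rotate_crank_by(+82°): θ ← -63° +82° = 19°
rotate_crank_by(+65°): θ ← 19° +65° = 84°
rotate_crank_by(+40°): θ ← 84° +40° = 124°
crank pin P = (r cos θ, r sin θ) = (-21.249330, 31.503428)
h = r sin θ − e = 31.503428 − 1 = 30.503428
sin φ = h / L = 30.503428 / 278 = 0.10972456
φ = arcsin(0.10972456) = 6.299438°

6.2994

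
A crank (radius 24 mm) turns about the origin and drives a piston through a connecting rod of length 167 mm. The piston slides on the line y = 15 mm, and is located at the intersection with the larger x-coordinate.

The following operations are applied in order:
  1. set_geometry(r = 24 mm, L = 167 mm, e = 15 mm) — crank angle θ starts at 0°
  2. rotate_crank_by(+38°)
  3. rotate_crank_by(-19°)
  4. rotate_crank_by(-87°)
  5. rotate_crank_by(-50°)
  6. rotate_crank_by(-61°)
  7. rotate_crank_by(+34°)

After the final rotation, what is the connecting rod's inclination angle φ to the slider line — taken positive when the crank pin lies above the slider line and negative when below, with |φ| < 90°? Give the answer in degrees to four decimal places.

-9.9187

set_geometry: r = 24 mm, L = 167 mm, e = 15 mm; θ ← 0°
rotate_crank_by(+38°): θ ← 0° +38° = 38°
rotate_crank_by(-19°): θ ← 38° -19° = 19°
rotate_crank_by(-87°): θ ← 19° -87° = -68°
rotate_crank_by(-50°): θ ← -68° -50° = -118°
rotate_crank_by(-61°): θ ← -118° -61° = -179°
rotate_crank_by(+34°): θ ← -179° +34° = -145°
crank pin P = (r cos θ, r sin θ) = (-19.659649, -13.765834)
h = r sin θ − e = -13.765834 − 15 = -28.765834
sin φ = h / L = -28.765834 / 167 = -0.17225051
φ = arcsin(-0.17225051) = -9.918694°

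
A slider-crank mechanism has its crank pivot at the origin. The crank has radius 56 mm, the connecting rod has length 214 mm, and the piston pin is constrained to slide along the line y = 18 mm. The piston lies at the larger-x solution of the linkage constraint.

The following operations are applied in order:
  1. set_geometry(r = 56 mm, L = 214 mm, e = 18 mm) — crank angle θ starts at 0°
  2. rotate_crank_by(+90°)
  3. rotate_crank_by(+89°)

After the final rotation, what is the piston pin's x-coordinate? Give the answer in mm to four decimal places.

157.3304

set_geometry: r = 56 mm, L = 214 mm, e = 18 mm; θ ← 0°
rotate_crank_by(+90°): θ ← 0° +90° = 90°
rotate_crank_by(+89°): θ ← 90° +89° = 179°
crank pin P = (r cos θ, r sin θ) = (-55.991471, 0.977335)
h = r sin θ − e = 0.977335 − 18 = -17.022665
x = r cos θ + √(L² − h²) = -55.991471 + √(45796.0 − 289.7711) = -55.991471 + 213.321890 = 157.330419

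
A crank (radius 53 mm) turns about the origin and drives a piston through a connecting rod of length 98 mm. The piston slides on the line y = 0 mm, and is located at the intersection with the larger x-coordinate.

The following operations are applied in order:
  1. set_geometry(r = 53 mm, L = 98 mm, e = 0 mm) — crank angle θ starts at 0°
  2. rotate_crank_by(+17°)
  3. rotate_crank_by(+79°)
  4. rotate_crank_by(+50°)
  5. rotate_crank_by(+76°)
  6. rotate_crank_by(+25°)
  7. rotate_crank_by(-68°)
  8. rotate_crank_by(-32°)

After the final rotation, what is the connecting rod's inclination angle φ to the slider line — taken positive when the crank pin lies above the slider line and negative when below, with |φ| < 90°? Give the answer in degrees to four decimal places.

set_geometry: r = 53 mm, L = 98 mm, e = 0 mm; θ ← 0°
rotate_crank_by(+17°): θ ← 0° +17° = 17°
rotate_crank_by(+79°): θ ← 17° +79° = 96°
rotate_crank_by(+50°): θ ← 96° +50° = 146°
rotate_crank_by(+76°): θ ← 146° +76° = 222°
rotate_crank_by(+25°): θ ← 222° +25° = 247°
rotate_crank_by(-68°): θ ← 247° -68° = 179°
rotate_crank_by(-32°): θ ← 179° -32° = 147°
crank pin P = (r cos θ, r sin θ) = (-44.449540, 28.865869)
h = r sin θ − e = 28.865869 − 0 = 28.865869
sin φ = h / L = 28.865869 / 98 = 0.29454968
φ = arcsin(0.29454968) = 17.130536°

17.1305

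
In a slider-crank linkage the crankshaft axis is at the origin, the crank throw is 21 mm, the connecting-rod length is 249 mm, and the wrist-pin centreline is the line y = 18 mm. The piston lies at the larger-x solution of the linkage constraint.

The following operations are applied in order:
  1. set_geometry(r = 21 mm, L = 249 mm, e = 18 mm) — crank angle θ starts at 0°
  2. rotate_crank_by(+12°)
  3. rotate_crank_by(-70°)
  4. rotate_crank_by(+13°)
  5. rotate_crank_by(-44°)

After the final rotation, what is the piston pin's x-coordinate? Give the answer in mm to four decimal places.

246.2938

set_geometry: r = 21 mm, L = 249 mm, e = 18 mm; θ ← 0°
rotate_crank_by(+12°): θ ← 0° +12° = 12°
rotate_crank_by(-70°): θ ← 12° -70° = -58°
rotate_crank_by(+13°): θ ← -58° +13° = -45°
rotate_crank_by(-44°): θ ← -45° -44° = -89°
crank pin P = (r cos θ, r sin θ) = (0.366501, -20.996802)
h = r sin θ − e = -20.996802 − 18 = -38.996802
x = r cos θ + √(L² − h²) = 0.366501 + √(62001.0 − 1520.7505) = 0.366501 + 245.927326 = 246.293826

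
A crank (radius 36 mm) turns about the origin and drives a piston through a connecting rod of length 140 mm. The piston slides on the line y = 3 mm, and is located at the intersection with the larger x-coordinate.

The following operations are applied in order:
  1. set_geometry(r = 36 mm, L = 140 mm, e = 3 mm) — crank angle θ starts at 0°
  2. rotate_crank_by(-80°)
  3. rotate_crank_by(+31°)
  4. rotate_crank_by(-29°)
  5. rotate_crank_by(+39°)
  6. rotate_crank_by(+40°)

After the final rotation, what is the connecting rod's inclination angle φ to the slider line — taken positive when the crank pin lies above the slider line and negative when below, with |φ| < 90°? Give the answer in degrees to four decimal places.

set_geometry: r = 36 mm, L = 140 mm, e = 3 mm; θ ← 0°
rotate_crank_by(-80°): θ ← 0° -80° = -80°
rotate_crank_by(+31°): θ ← -80° +31° = -49°
rotate_crank_by(-29°): θ ← -49° -29° = -78°
rotate_crank_by(+39°): θ ← -78° +39° = -39°
rotate_crank_by(+40°): θ ← -39° +40° = 1°
crank pin P = (r cos θ, r sin θ) = (35.994517, 0.628287)
h = r sin θ − e = 0.628287 − 3 = -2.371713
sin φ = h / L = -2.371713 / 140 = -0.01694081
φ = arcsin(-0.01694081) = -0.970683°

-0.9707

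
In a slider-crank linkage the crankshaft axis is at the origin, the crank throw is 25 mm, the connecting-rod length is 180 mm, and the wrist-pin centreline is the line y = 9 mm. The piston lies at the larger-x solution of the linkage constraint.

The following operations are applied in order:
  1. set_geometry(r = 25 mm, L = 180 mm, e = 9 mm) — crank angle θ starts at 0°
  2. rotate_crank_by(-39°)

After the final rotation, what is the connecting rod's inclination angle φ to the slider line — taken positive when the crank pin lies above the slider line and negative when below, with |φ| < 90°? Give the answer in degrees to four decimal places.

-7.8977

set_geometry: r = 25 mm, L = 180 mm, e = 9 mm; θ ← 0°
rotate_crank_by(-39°): θ ← 0° -39° = -39°
crank pin P = (r cos θ, r sin θ) = (19.428649, -15.733010)
h = r sin θ − e = -15.733010 − 9 = -24.733010
sin φ = h / L = -24.733010 / 180 = -0.13740561
φ = arcsin(-0.13740561) = -7.897748°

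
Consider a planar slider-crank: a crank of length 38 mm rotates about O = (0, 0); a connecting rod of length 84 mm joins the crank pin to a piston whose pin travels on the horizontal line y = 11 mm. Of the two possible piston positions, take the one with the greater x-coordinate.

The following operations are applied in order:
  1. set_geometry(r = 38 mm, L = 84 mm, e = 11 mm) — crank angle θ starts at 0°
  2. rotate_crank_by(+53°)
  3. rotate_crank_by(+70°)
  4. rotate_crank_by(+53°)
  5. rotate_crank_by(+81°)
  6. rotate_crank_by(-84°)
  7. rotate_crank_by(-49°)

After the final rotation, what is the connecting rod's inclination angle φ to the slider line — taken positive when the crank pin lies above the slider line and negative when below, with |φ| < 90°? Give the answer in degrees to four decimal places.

set_geometry: r = 38 mm, L = 84 mm, e = 11 mm; θ ← 0°
rotate_crank_by(+53°): θ ← 0° +53° = 53°
rotate_crank_by(+70°): θ ← 53° +70° = 123°
rotate_crank_by(+53°): θ ← 123° +53° = 176°
rotate_crank_by(+81°): θ ← 176° +81° = 257°
rotate_crank_by(-84°): θ ← 257° -84° = 173°
rotate_crank_by(-49°): θ ← 173° -49° = 124°
crank pin P = (r cos θ, r sin θ) = (-21.249330, 31.503428)
h = r sin θ − e = 31.503428 − 11 = 20.503428
sin φ = h / L = 20.503428 / 84 = 0.24408843
φ = arcsin(0.24408843) = 14.127969°

14.1280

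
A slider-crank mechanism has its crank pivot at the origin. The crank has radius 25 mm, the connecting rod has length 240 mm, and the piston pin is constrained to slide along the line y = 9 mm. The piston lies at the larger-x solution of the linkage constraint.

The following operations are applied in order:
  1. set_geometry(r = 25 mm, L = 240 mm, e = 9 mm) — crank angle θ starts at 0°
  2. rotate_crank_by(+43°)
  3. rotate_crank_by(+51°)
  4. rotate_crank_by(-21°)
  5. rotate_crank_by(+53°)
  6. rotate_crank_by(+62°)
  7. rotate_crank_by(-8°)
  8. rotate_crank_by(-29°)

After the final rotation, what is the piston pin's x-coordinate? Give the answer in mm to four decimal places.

218.1142

set_geometry: r = 25 mm, L = 240 mm, e = 9 mm; θ ← 0°
rotate_crank_by(+43°): θ ← 0° +43° = 43°
rotate_crank_by(+51°): θ ← 43° +51° = 94°
rotate_crank_by(-21°): θ ← 94° -21° = 73°
rotate_crank_by(+53°): θ ← 73° +53° = 126°
rotate_crank_by(+62°): θ ← 126° +62° = 188°
rotate_crank_by(-8°): θ ← 188° -8° = 180°
rotate_crank_by(-29°): θ ← 180° -29° = 151°
crank pin P = (r cos θ, r sin θ) = (-21.865493, 12.120241)
h = r sin θ − e = 12.120241 − 9 = 3.120241
x = r cos θ + √(L² − h²) = -21.865493 + √(57600.0 − 9.7359) = -21.865493 + 239.979716 = 218.114223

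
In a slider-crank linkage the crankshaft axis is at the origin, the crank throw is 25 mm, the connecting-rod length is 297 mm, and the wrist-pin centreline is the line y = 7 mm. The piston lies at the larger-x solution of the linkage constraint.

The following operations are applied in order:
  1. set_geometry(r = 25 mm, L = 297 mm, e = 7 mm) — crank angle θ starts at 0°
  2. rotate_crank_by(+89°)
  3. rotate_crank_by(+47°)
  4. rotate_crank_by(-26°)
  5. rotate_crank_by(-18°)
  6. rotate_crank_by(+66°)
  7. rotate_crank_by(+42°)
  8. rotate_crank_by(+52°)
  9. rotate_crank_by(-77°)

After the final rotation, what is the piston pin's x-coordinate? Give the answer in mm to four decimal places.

set_geometry: r = 25 mm, L = 297 mm, e = 7 mm; θ ← 0°
rotate_crank_by(+89°): θ ← 0° +89° = 89°
rotate_crank_by(+47°): θ ← 89° +47° = 136°
rotate_crank_by(-26°): θ ← 136° -26° = 110°
rotate_crank_by(-18°): θ ← 110° -18° = 92°
rotate_crank_by(+66°): θ ← 92° +66° = 158°
rotate_crank_by(+42°): θ ← 158° +42° = 200°
rotate_crank_by(+52°): θ ← 200° +52° = 252°
rotate_crank_by(-77°): θ ← 252° -77° = 175°
crank pin P = (r cos θ, r sin θ) = (-24.904867, 2.178894)
h = r sin θ − e = 2.178894 − 7 = -4.821106
x = r cos θ + √(L² − h²) = -24.904867 + √(88209.0 − 23.2431) = -24.904867 + 296.960868 = 272.056000

272.0560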